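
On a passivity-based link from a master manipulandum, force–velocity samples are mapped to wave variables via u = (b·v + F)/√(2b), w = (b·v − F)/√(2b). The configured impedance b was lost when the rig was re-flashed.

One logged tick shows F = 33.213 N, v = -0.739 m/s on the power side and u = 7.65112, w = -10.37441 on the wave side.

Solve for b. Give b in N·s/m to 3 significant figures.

b = 6.79 N·s/m

u + w = -2.7233;  u + w = √(2b)·v, so √(2b) = -2.7233/(-0.739) = 3.6851.
b = (√(2b))²/2 = 13.5800/2 = 6.7900.
(Check via u − w = 2F/√(2b): u − w = 18.0255, 2F/√(2b) = 18.0256.)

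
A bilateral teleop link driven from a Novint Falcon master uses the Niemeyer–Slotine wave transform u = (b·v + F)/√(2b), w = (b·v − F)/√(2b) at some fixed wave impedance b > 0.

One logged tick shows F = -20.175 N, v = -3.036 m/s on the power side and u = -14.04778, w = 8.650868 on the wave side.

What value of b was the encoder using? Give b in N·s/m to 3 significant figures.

u + w = -5.396912;  u + w = √(2b)·v, so √(2b) = -5.396912/(-3.036) = 1.777639.
b = (√(2b))²/2 = 3.160000/2 = 1.580000.
(Check via u − w = 2F/√(2b): u − w = -22.698648, 2F/√(2b) = -22.698647.)

b = 1.58 N·s/m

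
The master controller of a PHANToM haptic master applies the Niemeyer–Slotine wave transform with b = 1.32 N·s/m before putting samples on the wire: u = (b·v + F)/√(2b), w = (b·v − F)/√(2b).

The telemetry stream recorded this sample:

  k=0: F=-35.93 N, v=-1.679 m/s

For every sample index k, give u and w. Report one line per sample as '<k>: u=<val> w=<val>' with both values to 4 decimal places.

k=0: b·v=1.32×(-1.679)=-2.2163; √(2b)=1.6248; u=(-2.2163+(-35.93))/1.6248=-23.4774, w=(-2.2163−(-35.93))/1.6248=20.7494

0: u=-23.4774 w=20.7494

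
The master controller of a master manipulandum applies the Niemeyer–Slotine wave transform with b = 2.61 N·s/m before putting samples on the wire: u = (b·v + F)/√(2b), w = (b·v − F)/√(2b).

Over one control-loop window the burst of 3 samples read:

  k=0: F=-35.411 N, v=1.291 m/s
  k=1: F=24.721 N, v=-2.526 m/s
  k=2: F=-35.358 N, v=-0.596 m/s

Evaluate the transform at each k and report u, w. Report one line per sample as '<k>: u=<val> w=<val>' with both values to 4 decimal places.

k=0: b·v=2.61×1.291=3.3695; √(2b)=2.2847; u=(3.3695+(-35.411))/2.2847=-14.0242, w=(3.3695−(-35.411))/2.2847=16.9738
k=1: b·v=2.61×(-2.526)=-6.5929; √(2b)=2.2847; u=(-6.5929+24.721)/2.2847=7.9345, w=(-6.5929−24.721)/2.2847=-13.7057
k=2: b·v=2.61×(-0.596)=-1.5556; √(2b)=2.2847; u=(-1.5556+(-35.358))/2.2847=-16.1566, w=(-1.5556−(-35.358))/2.2847=14.7949

0: u=-14.0242 w=16.9738
1: u=7.9345 w=-13.7057
2: u=-16.1566 w=14.7949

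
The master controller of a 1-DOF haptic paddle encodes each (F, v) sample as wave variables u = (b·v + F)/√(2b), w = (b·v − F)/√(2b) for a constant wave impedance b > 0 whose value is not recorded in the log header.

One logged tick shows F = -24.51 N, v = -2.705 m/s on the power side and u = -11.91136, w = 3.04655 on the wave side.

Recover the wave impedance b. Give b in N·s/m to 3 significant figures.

u + w = -8.8648;  u + w = √(2b)·v, so √(2b) = -8.8648/(-2.705) = 3.2772.
b = (√(2b))²/2 = 10.7400/2 = 5.3700.
(Check via u − w = 2F/√(2b): u − w = -14.9579, 2F/√(2b) = -14.9579.)

b = 5.37 N·s/m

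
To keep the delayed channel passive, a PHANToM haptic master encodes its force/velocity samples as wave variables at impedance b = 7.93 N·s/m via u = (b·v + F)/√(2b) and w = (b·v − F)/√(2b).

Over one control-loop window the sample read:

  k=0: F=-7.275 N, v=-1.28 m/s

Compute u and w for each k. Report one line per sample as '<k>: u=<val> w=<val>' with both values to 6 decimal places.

k=0: b·v=7.93×(-1.28)=-10.150400; √(2b)=3.982462; u=(-10.150400+(-7.275))/3.982462=-4.375535, w=(-10.150400−(-7.275))/3.982462=-0.722016

0: u=-4.375535 w=-0.722016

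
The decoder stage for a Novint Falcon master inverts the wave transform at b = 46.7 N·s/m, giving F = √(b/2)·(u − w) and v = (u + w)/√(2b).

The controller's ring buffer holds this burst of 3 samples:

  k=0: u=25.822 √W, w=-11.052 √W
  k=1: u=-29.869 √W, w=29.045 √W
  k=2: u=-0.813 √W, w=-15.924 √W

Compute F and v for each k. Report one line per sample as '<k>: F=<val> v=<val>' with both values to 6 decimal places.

k=0: u−w=36.874000, u+w=14.770000; √(b/2)=4.832184, √(2b)=9.664368; F=4.832184×36.874=178.181944, v=14.770000/9.664368=1.528295
k=1: u−w=-58.914000, u+w=-0.824000; √(b/2)=4.832184, √(2b)=9.664368; F=4.832184×(-58.914)=-284.683275, v=-0.824000/9.664368=-0.085262
k=2: u−w=15.111000, u+w=-16.737000; √(b/2)=4.832184, √(2b)=9.664368; F=4.832184×15.111=73.019129, v=-16.737000/9.664368=-1.731826

0: F=178.181944 v=1.528295
1: F=-284.683275 v=-0.085262
2: F=73.019129 v=-1.731826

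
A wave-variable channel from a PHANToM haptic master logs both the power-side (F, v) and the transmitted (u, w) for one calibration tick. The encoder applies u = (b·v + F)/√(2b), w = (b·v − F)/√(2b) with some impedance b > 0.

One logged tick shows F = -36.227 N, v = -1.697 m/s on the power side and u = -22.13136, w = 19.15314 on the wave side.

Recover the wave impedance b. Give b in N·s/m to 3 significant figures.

b = 1.54 N·s/m

u + w = -2.9782;  u + w = √(2b)·v, so √(2b) = -2.9782/(-1.697) = 1.7550.
b = (√(2b))²/2 = 3.0800/2 = 1.5400.
(Check via u − w = 2F/√(2b): u − w = -41.2845, 2F/√(2b) = -41.2845.)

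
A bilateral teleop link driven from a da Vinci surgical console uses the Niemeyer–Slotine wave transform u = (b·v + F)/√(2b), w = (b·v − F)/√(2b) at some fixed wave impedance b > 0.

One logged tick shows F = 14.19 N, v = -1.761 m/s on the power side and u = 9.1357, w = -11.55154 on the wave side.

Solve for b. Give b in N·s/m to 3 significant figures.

b = 0.941 N·s/m

u + w = -2.41584;  u + w = √(2b)·v, so √(2b) = -2.41584/(-1.761) = 1.37186.
b = (√(2b))²/2 = 1.88199/2 = 0.94100.
(Check via u − w = 2F/√(2b): u − w = 20.68724, 2F/√(2b) = 20.68729.)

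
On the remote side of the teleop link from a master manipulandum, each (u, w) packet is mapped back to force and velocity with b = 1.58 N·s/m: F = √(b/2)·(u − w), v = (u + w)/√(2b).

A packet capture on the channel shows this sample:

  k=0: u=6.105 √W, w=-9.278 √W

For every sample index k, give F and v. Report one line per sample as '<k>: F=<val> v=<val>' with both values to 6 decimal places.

0: F=13.672709 v=-1.784952

k=0: u−w=15.383000, u+w=-3.173000; √(b/2)=0.888819, √(2b)=1.777639; F=0.888819×15.383=13.672709, v=-3.173000/1.777639=-1.784952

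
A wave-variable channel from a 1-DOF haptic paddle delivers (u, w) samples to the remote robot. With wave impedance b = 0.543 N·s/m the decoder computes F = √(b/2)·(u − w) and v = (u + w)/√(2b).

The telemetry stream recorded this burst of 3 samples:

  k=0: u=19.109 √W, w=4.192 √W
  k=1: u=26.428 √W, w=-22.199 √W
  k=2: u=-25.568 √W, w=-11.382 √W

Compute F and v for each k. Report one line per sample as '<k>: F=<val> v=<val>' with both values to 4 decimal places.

0: F=7.7726 v=22.3594
1: F=25.3374 v=4.0581
2: F=-7.3917 v=-35.4568

k=0: u−w=14.9170, u+w=23.3010; √(b/2)=0.5211, √(2b)=1.0421; F=0.5211×14.917=7.7726, v=23.3010/1.0421=22.3594
k=1: u−w=48.6270, u+w=4.2290; √(b/2)=0.5211, √(2b)=1.0421; F=0.5211×48.627=25.3374, v=4.2290/1.0421=4.0581
k=2: u−w=-14.1860, u+w=-36.9500; √(b/2)=0.5211, √(2b)=1.0421; F=0.5211×(-14.186)=-7.3917, v=-36.9500/1.0421=-35.4568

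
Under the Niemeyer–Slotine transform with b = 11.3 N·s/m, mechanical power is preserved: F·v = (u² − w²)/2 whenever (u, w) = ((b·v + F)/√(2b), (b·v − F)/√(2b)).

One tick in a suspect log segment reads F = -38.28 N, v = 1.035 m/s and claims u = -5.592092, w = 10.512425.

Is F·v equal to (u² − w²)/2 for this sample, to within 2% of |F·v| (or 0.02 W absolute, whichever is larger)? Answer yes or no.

F·v = (-38.28)×1.035 = -39.619800 W.
(u² − w²)/2 = (31.271493 − 110.511079)/2 = -39.619793 W.
|Δ| = 0.000007;  2% of max(1, |F·v|) = 0.792396.

yes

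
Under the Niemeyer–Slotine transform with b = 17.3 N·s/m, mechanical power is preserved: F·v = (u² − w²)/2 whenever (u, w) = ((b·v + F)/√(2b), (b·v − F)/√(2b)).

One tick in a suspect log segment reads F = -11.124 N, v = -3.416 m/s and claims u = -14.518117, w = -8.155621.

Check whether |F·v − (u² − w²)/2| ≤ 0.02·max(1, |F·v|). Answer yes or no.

F·v = (-11.124)×(-3.416) = 37.999584 W.
(u² − w²)/2 = (210.775721 − 66.514154)/2 = 72.130784 W.
|Δ| = 34.131200;  2% of max(1, |F·v|) = 0.759992.

no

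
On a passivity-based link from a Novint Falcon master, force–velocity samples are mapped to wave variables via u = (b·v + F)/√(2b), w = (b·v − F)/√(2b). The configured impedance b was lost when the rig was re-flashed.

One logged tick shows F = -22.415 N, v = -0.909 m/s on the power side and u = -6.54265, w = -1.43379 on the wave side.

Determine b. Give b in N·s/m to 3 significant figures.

u + w = -7.97644;  u + w = √(2b)·v, so √(2b) = -7.97644/(-0.909) = 8.77496.
b = (√(2b))²/2 = 76.99995/2 = 38.49997.
(Check via u − w = 2F/√(2b): u − w = -5.10886, 2F/√(2b) = -5.10885.)

b = 38.5 N·s/m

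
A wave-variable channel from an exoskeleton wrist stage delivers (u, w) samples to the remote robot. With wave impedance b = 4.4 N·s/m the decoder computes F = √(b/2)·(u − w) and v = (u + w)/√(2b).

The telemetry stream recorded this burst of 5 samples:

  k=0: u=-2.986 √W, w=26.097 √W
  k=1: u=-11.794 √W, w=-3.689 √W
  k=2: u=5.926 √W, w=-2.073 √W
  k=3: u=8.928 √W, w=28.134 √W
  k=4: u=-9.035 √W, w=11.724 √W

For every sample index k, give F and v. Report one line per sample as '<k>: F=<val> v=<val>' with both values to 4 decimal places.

0: F=-43.1371 v=7.7907
1: F=-12.0217 v=-5.2193
2: F=11.8644 v=1.2988
3: F=-28.4871 v=12.4936
4: F=-30.7906 v=0.9065

k=0: u−w=-29.0830, u+w=23.1110; √(b/2)=1.4832, √(2b)=2.9665; F=1.4832×(-29.083)=-43.1371, v=23.1110/2.9665=7.7907
k=1: u−w=-8.1050, u+w=-15.4830; √(b/2)=1.4832, √(2b)=2.9665; F=1.4832×(-8.105)=-12.0217, v=-15.4830/2.9665=-5.2193
k=2: u−w=7.9990, u+w=3.8530; √(b/2)=1.4832, √(2b)=2.9665; F=1.4832×7.999=11.8644, v=3.8530/2.9665=1.2988
k=3: u−w=-19.2060, u+w=37.0620; √(b/2)=1.4832, √(2b)=2.9665; F=1.4832×(-19.206)=-28.4871, v=37.0620/2.9665=12.4936
k=4: u−w=-20.7590, u+w=2.6890; √(b/2)=1.4832, √(2b)=2.9665; F=1.4832×(-20.759)=-30.7906, v=2.6890/2.9665=0.9065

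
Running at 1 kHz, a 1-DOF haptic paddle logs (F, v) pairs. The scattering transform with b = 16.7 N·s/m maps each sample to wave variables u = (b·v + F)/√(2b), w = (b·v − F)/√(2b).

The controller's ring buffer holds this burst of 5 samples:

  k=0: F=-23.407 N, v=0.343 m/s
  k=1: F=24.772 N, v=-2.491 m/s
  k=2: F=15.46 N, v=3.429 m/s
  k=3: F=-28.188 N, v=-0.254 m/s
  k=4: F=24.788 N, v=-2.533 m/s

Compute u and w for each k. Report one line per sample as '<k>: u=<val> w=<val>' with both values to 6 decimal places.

0: u=-3.059018 w=5.041309
1: u=-2.911733 w=-11.484437
2: u=12.583641 w=7.233487
3: u=-5.611398 w=4.143462
4: u=-3.030329 w=-11.608570

k=0: b·v=16.7×0.343=5.728100; √(2b)=5.779273; u=(5.728100+(-23.407))/5.779273=-3.059018, w=(5.728100−(-23.407))/5.779273=5.041309
k=1: b·v=16.7×(-2.491)=-41.599700; √(2b)=5.779273; u=(-41.599700+24.772)/5.779273=-2.911733, w=(-41.599700−24.772)/5.779273=-11.484437
k=2: b·v=16.7×3.429=57.264300; √(2b)=5.779273; u=(57.264300+15.46)/5.779273=12.583641, w=(57.264300−15.46)/5.779273=7.233487
k=3: b·v=16.7×(-0.254)=-4.241800; √(2b)=5.779273; u=(-4.241800+(-28.188))/5.779273=-5.611398, w=(-4.241800−(-28.188))/5.779273=4.143462
k=4: b·v=16.7×(-2.533)=-42.301100; √(2b)=5.779273; u=(-42.301100+24.788)/5.779273=-3.030329, w=(-42.301100−24.788)/5.779273=-11.608570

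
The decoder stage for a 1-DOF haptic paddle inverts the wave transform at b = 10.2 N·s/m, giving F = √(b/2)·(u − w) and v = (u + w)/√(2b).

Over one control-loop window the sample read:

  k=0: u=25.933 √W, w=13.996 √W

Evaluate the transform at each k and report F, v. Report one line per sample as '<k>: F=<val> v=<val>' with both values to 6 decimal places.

k=0: u−w=11.937000, u+w=39.929000; √(b/2)=2.258318, √(2b)=4.516636; F=2.258318×11.937=26.957541, v=39.929000/4.516636=8.840429

0: F=26.957541 v=8.840429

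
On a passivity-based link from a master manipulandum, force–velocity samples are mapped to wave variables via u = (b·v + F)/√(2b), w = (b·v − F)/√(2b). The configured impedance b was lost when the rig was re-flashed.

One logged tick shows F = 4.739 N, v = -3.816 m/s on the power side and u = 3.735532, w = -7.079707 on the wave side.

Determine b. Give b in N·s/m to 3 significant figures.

u + w = -3.344175;  u + w = √(2b)·v, so √(2b) = -3.344175/(-3.816) = 0.876356.
b = (√(2b))²/2 = 0.768000/2 = 0.384000.
(Check via u − w = 2F/√(2b): u − w = 10.815239, 2F/√(2b) = 10.815238.)

b = 0.384 N·s/m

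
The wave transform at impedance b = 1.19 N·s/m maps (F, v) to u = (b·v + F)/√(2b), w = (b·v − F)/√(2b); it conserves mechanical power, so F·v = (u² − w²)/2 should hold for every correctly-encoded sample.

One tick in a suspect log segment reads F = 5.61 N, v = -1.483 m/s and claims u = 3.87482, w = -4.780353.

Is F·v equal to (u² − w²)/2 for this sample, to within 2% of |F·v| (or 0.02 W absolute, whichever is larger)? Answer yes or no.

no

F·v = 5.61×(-1.483) = -8.319630 W.
(u² − w²)/2 = (15.014230 − 22.851775)/2 = -3.918772 W.
|Δ| = 4.400858;  2% of max(1, |F·v|) = 0.166393.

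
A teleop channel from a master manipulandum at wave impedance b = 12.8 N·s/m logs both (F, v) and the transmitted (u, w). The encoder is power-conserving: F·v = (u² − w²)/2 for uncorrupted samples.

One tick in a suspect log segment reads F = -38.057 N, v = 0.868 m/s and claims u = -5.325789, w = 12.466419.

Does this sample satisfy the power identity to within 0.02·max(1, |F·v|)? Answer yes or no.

F·v = (-38.057)×0.868 = -33.033476 W.
(u² − w²)/2 = (28.364028 − 155.411603)/2 = -63.523787 W.
|Δ| = 30.490311;  2% of max(1, |F·v|) = 0.660670.

no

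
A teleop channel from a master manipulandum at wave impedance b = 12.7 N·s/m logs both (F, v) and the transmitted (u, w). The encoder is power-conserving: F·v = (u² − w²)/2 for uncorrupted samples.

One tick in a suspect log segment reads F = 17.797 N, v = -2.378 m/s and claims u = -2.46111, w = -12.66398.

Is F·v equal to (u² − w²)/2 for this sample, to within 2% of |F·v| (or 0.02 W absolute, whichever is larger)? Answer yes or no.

F·v = 17.797×(-2.378) = -42.32127 W.
(u² − w²)/2 = (6.05706 − 160.37639)/2 = -77.15966 W.
|Δ| = 34.83840;  2% of max(1, |F·v|) = 0.84643.

no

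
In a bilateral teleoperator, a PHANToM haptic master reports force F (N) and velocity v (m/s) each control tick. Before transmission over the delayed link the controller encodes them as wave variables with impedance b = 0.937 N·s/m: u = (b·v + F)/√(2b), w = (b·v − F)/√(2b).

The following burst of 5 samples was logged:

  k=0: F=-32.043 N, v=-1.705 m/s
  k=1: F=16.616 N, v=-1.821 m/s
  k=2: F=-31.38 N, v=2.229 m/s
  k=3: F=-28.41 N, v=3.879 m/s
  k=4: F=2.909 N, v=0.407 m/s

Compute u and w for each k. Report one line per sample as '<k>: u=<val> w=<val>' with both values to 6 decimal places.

k=0: b·v=0.937×(-1.705)=-1.597585; √(2b)=1.368941; u=(-1.597585+(-32.043))/1.368941=-24.574164, w=(-1.597585−(-32.043))/1.368941=22.240119
k=1: b·v=0.937×(-1.821)=-1.706277; √(2b)=1.368941; u=(-1.706277+16.616)/1.368941=10.891427, w=(-1.706277−16.616)/1.368941=-13.384269
k=2: b·v=0.937×2.229=2.088573; √(2b)=1.368941; u=(2.088573+(-31.38))/1.368941=-21.397140, w=(2.088573−(-31.38))/1.368941=24.448510
k=3: b·v=0.937×3.879=3.634623; √(2b)=1.368941; u=(3.634623+(-28.41))/1.368941=-18.098204, w=(3.634623−(-28.41))/1.368941=23.408327
k=4: b·v=0.937×0.407=0.381359; √(2b)=1.368941; u=(0.381359+2.909)/1.368941=2.403580, w=(0.381359−2.909)/1.368941=-1.846420

0: u=-24.574164 w=22.240119
1: u=10.891427 w=-13.384269
2: u=-21.397140 w=24.448510
3: u=-18.098204 w=23.408327
4: u=2.403580 w=-1.846420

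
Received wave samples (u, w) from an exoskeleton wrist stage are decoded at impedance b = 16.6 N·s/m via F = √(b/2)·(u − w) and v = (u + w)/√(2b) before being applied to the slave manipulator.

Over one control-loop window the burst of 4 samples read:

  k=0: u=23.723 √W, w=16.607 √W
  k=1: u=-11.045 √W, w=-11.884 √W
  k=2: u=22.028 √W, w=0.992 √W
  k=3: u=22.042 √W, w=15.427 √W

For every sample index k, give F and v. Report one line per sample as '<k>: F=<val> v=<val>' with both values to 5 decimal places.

k=0: u−w=7.11600, u+w=40.33000; √(b/2)=2.88097, √(2b)=5.76194; F=2.88097×7.116=20.50100, v=40.33000/5.76194=6.99937
k=1: u−w=0.83900, u+w=-22.92900; √(b/2)=2.88097, √(2b)=5.76194; F=2.88097×0.839=2.41714, v=-22.92900/5.76194=-3.97939
k=2: u−w=21.03600, u+w=23.02000; √(b/2)=2.88097, √(2b)=5.76194; F=2.88097×21.036=60.60413, v=23.02000/5.76194=3.99518
k=3: u−w=6.61500, u+w=37.46900; √(b/2)=2.88097, √(2b)=5.76194; F=2.88097×6.615=19.05763, v=37.46900/5.76194=6.50284

0: F=20.50100 v=6.99937
1: F=2.41714 v=-3.97939
2: F=60.60413 v=3.99518
3: F=19.05763 v=6.50284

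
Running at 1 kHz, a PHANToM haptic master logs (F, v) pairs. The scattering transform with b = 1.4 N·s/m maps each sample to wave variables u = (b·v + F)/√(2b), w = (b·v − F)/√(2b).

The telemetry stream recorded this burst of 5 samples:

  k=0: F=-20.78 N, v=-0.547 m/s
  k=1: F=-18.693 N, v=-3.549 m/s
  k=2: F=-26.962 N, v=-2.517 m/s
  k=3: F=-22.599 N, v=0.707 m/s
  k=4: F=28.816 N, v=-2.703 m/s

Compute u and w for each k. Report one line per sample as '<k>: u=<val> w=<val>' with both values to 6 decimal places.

k=0: b·v=1.4×(-0.547)=-0.765800; √(2b)=1.673320; u=(-0.765800+(-20.78))/1.673320=-12.876078, w=(-0.765800−(-20.78))/1.673320=11.960772
k=1: b·v=1.4×(-3.549)=-4.968600; √(2b)=1.673320; u=(-4.968600+(-18.693))/1.673320=-14.140511, w=(-4.968600−(-18.693))/1.673320=8.201898
k=2: b·v=1.4×(-2.517)=-3.523800; √(2b)=1.673320; u=(-3.523800+(-26.962))/1.673320=-18.218750, w=(-3.523800−(-26.962))/1.673320=14.007004
k=3: b·v=1.4×0.707=0.989800; √(2b)=1.673320; u=(0.989800+(-22.599))/1.673320=-12.913967, w=(0.989800−(-22.599))/1.673320=14.097004
k=4: b·v=1.4×(-2.703)=-3.784200; √(2b)=1.673320; u=(-3.784200+28.816)/1.673320=14.959362, w=(-3.784200−28.816)/1.673320=-19.482346

0: u=-12.876078 w=11.960772
1: u=-14.140511 w=8.201898
2: u=-18.218750 w=14.007004
3: u=-12.913967 w=14.097004
4: u=14.959362 w=-19.482346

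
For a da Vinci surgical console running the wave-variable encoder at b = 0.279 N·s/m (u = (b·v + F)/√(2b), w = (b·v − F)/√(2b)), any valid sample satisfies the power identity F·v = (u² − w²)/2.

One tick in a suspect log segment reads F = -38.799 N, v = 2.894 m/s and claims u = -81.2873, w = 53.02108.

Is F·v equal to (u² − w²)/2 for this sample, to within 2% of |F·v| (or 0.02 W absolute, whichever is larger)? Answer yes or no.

no

F·v = (-38.799)×2.894 = -112.2843 W.
(u² − w²)/2 = (6607.6251 − 2811.2349)/2 = 1898.1951 W.
|Δ| = 2010.4794;  2% of max(1, |F·v|) = 2.2457.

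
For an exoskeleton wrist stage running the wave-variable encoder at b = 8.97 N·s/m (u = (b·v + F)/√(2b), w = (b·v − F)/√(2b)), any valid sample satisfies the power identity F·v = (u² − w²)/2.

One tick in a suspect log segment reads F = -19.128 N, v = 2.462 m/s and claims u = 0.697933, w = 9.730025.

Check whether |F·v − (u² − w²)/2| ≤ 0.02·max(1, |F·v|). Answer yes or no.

F·v = (-19.128)×2.462 = -47.093136 W.
(u² − w²)/2 = (0.487110 − 94.673387)/2 = -47.093138 W.
|Δ| = 0.000002;  2% of max(1, |F·v|) = 0.941863.

yes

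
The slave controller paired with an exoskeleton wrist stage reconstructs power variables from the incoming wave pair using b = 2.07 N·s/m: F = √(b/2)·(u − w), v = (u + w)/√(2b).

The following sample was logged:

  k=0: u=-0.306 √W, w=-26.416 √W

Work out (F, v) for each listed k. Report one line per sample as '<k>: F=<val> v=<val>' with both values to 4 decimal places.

k=0: u−w=26.1100, u+w=-26.7220; √(b/2)=1.0173, √(2b)=2.0347; F=1.0173×26.11=26.5630, v=-26.7220/2.0347=-13.1331

0: F=26.5630 v=-13.1331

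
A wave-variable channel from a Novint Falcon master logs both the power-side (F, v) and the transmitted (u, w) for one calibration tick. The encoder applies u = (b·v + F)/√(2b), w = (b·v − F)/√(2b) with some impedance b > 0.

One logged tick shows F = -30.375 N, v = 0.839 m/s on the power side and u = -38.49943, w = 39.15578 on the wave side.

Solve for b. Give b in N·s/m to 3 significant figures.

u + w = 0.65635;  u + w = √(2b)·v, so √(2b) = 0.65635/0.839 = 0.78230.
b = (√(2b))²/2 = 0.61199/2 = 0.30600.
(Check via u − w = 2F/√(2b): u − w = -77.65521, 2F/√(2b) = -77.65560.)

b = 0.306 N·s/m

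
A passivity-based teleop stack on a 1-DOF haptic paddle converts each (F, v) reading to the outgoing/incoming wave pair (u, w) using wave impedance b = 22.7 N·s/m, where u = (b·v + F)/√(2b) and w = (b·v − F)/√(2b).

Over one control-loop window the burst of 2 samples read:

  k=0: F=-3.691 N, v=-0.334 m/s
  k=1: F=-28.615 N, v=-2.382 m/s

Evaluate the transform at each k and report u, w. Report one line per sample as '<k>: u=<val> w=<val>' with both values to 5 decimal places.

0: u=-1.67303 w=-0.57745
1: u=-12.27174 w=-3.77806

k=0: b·v=22.7×(-0.334)=-7.58180; √(2b)=6.73795; u=(-7.58180+(-3.691))/6.73795=-1.67303, w=(-7.58180−(-3.691))/6.73795=-0.57745
k=1: b·v=22.7×(-2.382)=-54.07140; √(2b)=6.73795; u=(-54.07140+(-28.615))/6.73795=-12.27174, w=(-54.07140−(-28.615))/6.73795=-3.77806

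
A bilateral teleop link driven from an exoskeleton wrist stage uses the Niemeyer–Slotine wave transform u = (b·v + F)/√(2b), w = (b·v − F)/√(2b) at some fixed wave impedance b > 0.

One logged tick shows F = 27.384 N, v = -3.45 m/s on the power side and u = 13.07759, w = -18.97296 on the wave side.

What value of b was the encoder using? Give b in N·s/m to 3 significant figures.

b = 1.46 N·s/m

u + w = -5.8954;  u + w = √(2b)·v, so √(2b) = -5.8954/(-3.45) = 1.7088.
b = (√(2b))²/2 = 2.9200/2 = 1.4600.
(Check via u − w = 2F/√(2b): u − w = 32.0506, 2F/√(2b) = 32.0505.)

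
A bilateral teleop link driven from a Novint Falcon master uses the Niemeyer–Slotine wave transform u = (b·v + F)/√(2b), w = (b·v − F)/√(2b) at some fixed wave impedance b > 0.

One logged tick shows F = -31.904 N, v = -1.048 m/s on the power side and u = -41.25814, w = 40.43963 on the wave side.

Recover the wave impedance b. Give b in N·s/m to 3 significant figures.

b = 0.305 N·s/m

u + w = -0.8185;  u + w = √(2b)·v, so √(2b) = -0.8185/(-1.048) = 0.7810.
b = (√(2b))²/2 = 0.6100/2 = 0.3050.
(Check via u − w = 2F/√(2b): u − w = -81.6978, 2F/√(2b) = -81.6982.)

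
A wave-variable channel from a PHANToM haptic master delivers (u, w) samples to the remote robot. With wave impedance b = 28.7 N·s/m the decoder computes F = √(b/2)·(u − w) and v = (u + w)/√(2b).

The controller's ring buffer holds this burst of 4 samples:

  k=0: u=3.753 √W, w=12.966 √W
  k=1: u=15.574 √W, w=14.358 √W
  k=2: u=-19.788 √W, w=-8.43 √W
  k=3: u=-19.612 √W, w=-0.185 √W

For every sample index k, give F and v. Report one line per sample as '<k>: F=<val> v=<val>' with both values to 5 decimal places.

0: F=-34.90013 v=2.20676
1: F=4.60638 v=3.95075
2: F=-43.02569 v=-3.72452
3: F=-73.59218 v=-2.61302

k=0: u−w=-9.21300, u+w=16.71900; √(b/2)=3.78814, √(2b)=7.57628; F=3.78814×(-9.213)=-34.90013, v=16.71900/7.57628=2.20676
k=1: u−w=1.21600, u+w=29.93200; √(b/2)=3.78814, √(2b)=7.57628; F=3.78814×1.216=4.60638, v=29.93200/7.57628=3.95075
k=2: u−w=-11.35800, u+w=-28.21800; √(b/2)=3.78814, √(2b)=7.57628; F=3.78814×(-11.358)=-43.02569, v=-28.21800/7.57628=-3.72452
k=3: u−w=-19.42700, u+w=-19.79700; √(b/2)=3.78814, √(2b)=7.57628; F=3.78814×(-19.427)=-73.59218, v=-19.79700/7.57628=-2.61302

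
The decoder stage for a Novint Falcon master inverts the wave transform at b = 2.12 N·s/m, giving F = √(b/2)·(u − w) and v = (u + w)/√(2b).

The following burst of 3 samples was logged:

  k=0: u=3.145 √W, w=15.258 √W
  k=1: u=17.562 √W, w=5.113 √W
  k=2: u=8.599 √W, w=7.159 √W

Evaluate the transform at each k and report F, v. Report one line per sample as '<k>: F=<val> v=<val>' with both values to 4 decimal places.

0: F=-12.4711 v=8.9373
1: F=12.8170 v=11.0120
2: F=1.4826 v=7.6528

k=0: u−w=-12.1130, u+w=18.4030; √(b/2)=1.0296, √(2b)=2.0591; F=1.0296×(-12.113)=-12.4711, v=18.4030/2.0591=8.9373
k=1: u−w=12.4490, u+w=22.6750; √(b/2)=1.0296, √(2b)=2.0591; F=1.0296×12.449=12.8170, v=22.6750/2.0591=11.0120
k=2: u−w=1.4400, u+w=15.7580; √(b/2)=1.0296, √(2b)=2.0591; F=1.0296×1.44=1.4826, v=15.7580/2.0591=7.6528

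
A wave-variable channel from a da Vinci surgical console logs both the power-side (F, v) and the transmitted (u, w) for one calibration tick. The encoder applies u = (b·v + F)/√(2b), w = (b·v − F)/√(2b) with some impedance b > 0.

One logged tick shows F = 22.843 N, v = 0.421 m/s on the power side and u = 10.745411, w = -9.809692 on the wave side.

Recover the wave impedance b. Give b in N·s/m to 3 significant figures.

u + w = 0.935719;  u + w = √(2b)·v, so √(2b) = 0.935719/0.421 = 2.222610.
b = (√(2b))²/2 = 4.939997/2 = 2.469999.
(Check via u − w = 2F/√(2b): u − w = 20.555103, 2F/√(2b) = 20.555109.)

b = 2.47 N·s/m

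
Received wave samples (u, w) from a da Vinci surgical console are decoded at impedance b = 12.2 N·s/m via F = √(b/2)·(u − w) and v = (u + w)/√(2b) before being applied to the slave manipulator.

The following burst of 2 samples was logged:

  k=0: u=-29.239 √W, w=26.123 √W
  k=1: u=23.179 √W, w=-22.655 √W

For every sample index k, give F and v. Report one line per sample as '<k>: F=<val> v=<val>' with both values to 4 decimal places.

0: F=-136.7341 v=-0.6308
1: F=113.2016 v=0.1061

k=0: u−w=-55.3620, u+w=-3.1160; √(b/2)=2.4698, √(2b)=4.9396; F=2.4698×(-55.362)=-136.7341, v=-3.1160/4.9396=-0.6308
k=1: u−w=45.8340, u+w=0.5240; √(b/2)=2.4698, √(2b)=4.9396; F=2.4698×45.834=113.2016, v=0.5240/4.9396=0.1061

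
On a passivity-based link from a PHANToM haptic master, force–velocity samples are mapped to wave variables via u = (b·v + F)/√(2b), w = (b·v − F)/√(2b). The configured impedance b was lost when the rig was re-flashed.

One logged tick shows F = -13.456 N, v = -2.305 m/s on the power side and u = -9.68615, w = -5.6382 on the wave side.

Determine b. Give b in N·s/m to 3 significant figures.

u + w = -15.32435;  u + w = √(2b)·v, so √(2b) = -15.32435/(-2.305) = 6.64831.
b = (√(2b))²/2 = 44.20000/2 = 22.10000.
(Check via u − w = 2F/√(2b): u − w = -4.04795, 2F/√(2b) = -4.04795.)

b = 22.1 N·s/m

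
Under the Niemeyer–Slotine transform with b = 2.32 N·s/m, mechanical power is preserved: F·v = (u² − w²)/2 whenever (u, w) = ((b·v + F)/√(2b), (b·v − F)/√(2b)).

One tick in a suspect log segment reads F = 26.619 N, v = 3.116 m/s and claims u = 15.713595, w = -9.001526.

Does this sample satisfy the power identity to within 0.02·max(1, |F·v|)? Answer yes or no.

yes

F·v = 26.619×3.116 = 82.944804 W.
(u² − w²)/2 = (246.917068 − 81.027470)/2 = 82.944799 W.
|Δ| = 0.000005;  2% of max(1, |F·v|) = 1.658896.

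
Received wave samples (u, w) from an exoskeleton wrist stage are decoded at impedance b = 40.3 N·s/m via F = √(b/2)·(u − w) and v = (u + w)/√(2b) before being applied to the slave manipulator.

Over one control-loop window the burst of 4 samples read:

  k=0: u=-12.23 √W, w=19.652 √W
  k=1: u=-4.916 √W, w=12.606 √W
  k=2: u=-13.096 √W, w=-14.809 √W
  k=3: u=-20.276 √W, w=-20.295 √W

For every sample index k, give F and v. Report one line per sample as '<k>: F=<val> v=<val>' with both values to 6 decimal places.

0: F=-143.114317 v=0.826710
1: F=-78.654070 v=0.856562
2: F=7.689443 v=-3.108240
3: F=0.085289 v=-4.519061

k=0: u−w=-31.882000, u+w=7.422000; √(b/2)=4.488875, √(2b)=8.977750; F=4.488875×(-31.882)=-143.114317, v=7.422000/8.977750=0.826710
k=1: u−w=-17.522000, u+w=7.690000; √(b/2)=4.488875, √(2b)=8.977750; F=4.488875×(-17.522)=-78.654070, v=7.690000/8.977750=0.856562
k=2: u−w=1.713000, u+w=-27.905000; √(b/2)=4.488875, √(2b)=8.977750; F=4.488875×1.713=7.689443, v=-27.905000/8.977750=-3.108240
k=3: u−w=0.019000, u+w=-40.571000; √(b/2)=4.488875, √(2b)=8.977750; F=4.488875×0.019=0.085289, v=-40.571000/8.977750=-4.519061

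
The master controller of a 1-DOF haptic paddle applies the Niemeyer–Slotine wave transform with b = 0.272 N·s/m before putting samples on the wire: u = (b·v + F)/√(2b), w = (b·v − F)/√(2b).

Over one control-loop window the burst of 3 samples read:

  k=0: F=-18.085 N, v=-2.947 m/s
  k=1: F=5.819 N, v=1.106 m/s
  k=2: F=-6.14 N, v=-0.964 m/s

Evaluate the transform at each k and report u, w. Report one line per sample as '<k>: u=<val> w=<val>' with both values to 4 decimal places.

k=0: b·v=0.272×(-2.947)=-0.8016; √(2b)=0.7376; u=(-0.8016+(-18.085))/0.7376=-25.6067, w=(-0.8016−(-18.085))/0.7376=23.4331
k=1: b·v=0.272×1.106=0.3008; √(2b)=0.7376; u=(0.3008+5.819)/0.7376=8.2974, w=(0.3008−5.819)/0.7376=-7.4816
k=2: b·v=0.272×(-0.964)=-0.2622; √(2b)=0.7376; u=(-0.2622+(-6.14))/0.7376=-8.6802, w=(-0.2622−(-6.14))/0.7376=7.9692

0: u=-25.6067 w=23.4331
1: u=8.2974 w=-7.4816
2: u=-8.6802 w=7.9692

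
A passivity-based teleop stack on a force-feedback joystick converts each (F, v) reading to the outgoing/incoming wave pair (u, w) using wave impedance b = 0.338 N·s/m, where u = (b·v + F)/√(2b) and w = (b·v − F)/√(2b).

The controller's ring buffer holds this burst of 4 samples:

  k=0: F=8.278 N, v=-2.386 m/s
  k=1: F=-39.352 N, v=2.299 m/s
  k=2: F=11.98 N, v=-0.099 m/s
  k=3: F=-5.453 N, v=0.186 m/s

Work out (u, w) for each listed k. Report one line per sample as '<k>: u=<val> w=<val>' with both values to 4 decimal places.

k=0: b·v=0.338×(-2.386)=-0.8065; √(2b)=0.8222; u=(-0.8065+8.278)/0.8222=9.0873, w=(-0.8065−8.278)/0.8222=-11.0491
k=1: b·v=0.338×2.299=0.7771; √(2b)=0.8222; u=(0.7771+(-39.352))/0.8222=-46.9172, w=(0.7771−(-39.352))/0.8222=48.8074
k=2: b·v=0.338×(-0.099)=-0.0335; √(2b)=0.8222; u=(-0.0335+11.98)/0.8222=14.5301, w=(-0.0335−11.98)/0.8222=-14.6115
k=3: b·v=0.338×0.186=0.0629; √(2b)=0.8222; u=(0.0629+(-5.453))/0.8222=-6.5558, w=(0.0629−(-5.453))/0.8222=6.7087

0: u=9.0873 w=-11.0491
1: u=-46.9172 w=48.8074
2: u=14.5301 w=-14.6115
3: u=-6.5558 w=6.7087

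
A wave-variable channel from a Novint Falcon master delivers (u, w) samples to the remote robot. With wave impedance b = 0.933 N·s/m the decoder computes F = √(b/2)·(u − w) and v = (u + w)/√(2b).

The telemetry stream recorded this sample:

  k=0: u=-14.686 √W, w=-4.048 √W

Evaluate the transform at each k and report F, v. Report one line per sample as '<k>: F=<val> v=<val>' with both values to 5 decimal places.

k=0: u−w=-10.63800, u+w=-18.73400; √(b/2)=0.68301, √(2b)=1.36602; F=0.68301×(-10.638)=-7.26584, v=-18.73400/1.36602=-13.71433

0: F=-7.26584 v=-13.71433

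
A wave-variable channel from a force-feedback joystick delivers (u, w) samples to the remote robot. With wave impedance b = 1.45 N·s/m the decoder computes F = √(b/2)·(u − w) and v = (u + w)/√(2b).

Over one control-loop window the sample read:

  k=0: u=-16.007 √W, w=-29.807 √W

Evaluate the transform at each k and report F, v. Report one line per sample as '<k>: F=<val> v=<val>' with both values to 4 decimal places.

0: F=11.7503 v=-26.9029

k=0: u−w=13.8000, u+w=-45.8140; √(b/2)=0.8515, √(2b)=1.7029; F=0.8515×13.8=11.7503, v=-45.8140/1.7029=-26.9029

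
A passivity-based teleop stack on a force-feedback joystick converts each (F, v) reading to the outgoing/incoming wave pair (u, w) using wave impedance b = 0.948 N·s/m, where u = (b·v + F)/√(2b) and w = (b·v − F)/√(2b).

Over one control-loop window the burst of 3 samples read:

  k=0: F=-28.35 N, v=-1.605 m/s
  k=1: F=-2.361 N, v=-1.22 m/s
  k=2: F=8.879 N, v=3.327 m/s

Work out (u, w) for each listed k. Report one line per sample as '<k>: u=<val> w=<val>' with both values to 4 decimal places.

0: u=-21.6939 w=19.4839
1: u=-2.5546 w=0.8747
2: u=8.7389 w=-4.1577

k=0: b·v=0.948×(-1.605)=-1.5215; √(2b)=1.3770; u=(-1.5215+(-28.35))/1.3770=-21.6939, w=(-1.5215−(-28.35))/1.3770=19.4839
k=1: b·v=0.948×(-1.22)=-1.1566; √(2b)=1.3770; u=(-1.1566+(-2.361))/1.3770=-2.5546, w=(-1.1566−(-2.361))/1.3770=0.8747
k=2: b·v=0.948×3.327=3.1540; √(2b)=1.3770; u=(3.1540+8.879)/1.3770=8.7389, w=(3.1540−8.879)/1.3770=-4.1577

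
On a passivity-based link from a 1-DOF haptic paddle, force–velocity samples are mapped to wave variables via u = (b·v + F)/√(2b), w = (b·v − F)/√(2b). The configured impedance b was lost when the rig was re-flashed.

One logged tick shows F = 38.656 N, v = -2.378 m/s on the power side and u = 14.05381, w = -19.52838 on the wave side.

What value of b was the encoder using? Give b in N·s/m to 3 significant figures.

u + w = -5.4746;  u + w = √(2b)·v, so √(2b) = -5.4746/(-2.378) = 2.3022.
b = (√(2b))²/2 = 5.3000/2 = 2.6500.
(Check via u − w = 2F/√(2b): u − w = 33.5822, 2F/√(2b) = 33.5822.)

b = 2.65 N·s/m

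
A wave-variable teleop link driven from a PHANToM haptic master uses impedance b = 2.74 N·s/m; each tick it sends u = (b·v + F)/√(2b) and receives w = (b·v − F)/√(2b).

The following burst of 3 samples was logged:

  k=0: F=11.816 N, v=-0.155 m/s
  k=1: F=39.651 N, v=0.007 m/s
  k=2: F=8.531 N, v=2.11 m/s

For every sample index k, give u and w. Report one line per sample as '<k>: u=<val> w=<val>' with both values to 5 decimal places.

0: u=4.86612 w=-5.22897
1: u=16.94626 w=-16.92987
2: u=6.11395 w=-1.17457

k=0: b·v=2.74×(-0.155)=-0.42470; √(2b)=2.34094; u=(-0.42470+11.816)/2.34094=4.86612, w=(-0.42470−11.816)/2.34094=-5.22897
k=1: b·v=2.74×0.007=0.01918; √(2b)=2.34094; u=(0.01918+39.651)/2.34094=16.94626, w=(0.01918−39.651)/2.34094=-16.92987
k=2: b·v=2.74×2.11=5.78140; √(2b)=2.34094; u=(5.78140+8.531)/2.34094=6.11395, w=(5.78140−8.531)/2.34094=-1.17457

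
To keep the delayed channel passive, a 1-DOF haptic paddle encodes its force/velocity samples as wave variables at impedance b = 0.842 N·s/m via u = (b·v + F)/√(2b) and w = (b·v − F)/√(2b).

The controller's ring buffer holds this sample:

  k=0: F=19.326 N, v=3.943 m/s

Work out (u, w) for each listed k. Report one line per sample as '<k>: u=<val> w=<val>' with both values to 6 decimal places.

k=0: b·v=0.842×3.943=3.320006; √(2b)=1.297690; u=(3.320006+19.326)/1.297690=17.451010, w=(3.320006−19.326)/1.297690=-12.334218

0: u=17.451010 w=-12.334218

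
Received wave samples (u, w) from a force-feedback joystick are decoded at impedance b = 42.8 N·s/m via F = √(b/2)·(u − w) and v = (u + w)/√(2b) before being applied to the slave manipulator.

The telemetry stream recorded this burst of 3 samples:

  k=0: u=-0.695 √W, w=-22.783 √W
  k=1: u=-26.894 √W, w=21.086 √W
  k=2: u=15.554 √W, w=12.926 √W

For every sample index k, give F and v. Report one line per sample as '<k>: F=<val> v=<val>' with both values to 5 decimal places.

0: F=102.17938 v=-2.53761
1: F=-221.95612 v=-0.62775
2: F=12.15716 v=3.07824

k=0: u−w=22.08800, u+w=-23.47800; √(b/2)=4.62601, √(2b)=9.25203; F=4.62601×22.088=102.17938, v=-23.47800/9.25203=-2.53761
k=1: u−w=-47.98000, u+w=-5.80800; √(b/2)=4.62601, √(2b)=9.25203; F=4.62601×(-47.98)=-221.95612, v=-5.80800/9.25203=-0.62775
k=2: u−w=2.62800, u+w=28.48000; √(b/2)=4.62601, √(2b)=9.25203; F=4.62601×2.628=12.15716, v=28.48000/9.25203=3.07824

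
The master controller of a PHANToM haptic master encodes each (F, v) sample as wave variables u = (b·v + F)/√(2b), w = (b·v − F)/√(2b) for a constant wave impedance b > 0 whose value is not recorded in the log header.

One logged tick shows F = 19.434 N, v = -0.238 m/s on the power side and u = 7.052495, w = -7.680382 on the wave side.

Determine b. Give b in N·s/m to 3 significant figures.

b = 3.48 N·s/m

u + w = -0.627887;  u + w = √(2b)·v, so √(2b) = -0.627887/(-0.238) = 2.638181.
b = (√(2b))²/2 = 6.959997/2 = 3.479999.
(Check via u − w = 2F/√(2b): u − w = 14.732877, 2F/√(2b) = 14.732880.)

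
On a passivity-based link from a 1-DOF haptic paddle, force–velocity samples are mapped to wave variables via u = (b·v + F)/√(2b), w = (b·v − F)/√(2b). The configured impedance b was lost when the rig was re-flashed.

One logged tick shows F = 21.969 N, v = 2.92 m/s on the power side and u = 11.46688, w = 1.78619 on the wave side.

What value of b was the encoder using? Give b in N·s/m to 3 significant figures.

b = 10.3 N·s/m

u + w = 13.2531;  u + w = √(2b)·v, so √(2b) = 13.2531/2.92 = 4.5387.
b = (√(2b))²/2 = 20.6000/2 = 10.3000.
(Check via u − w = 2F/√(2b): u − w = 9.6807, 2F/√(2b) = 9.6807.)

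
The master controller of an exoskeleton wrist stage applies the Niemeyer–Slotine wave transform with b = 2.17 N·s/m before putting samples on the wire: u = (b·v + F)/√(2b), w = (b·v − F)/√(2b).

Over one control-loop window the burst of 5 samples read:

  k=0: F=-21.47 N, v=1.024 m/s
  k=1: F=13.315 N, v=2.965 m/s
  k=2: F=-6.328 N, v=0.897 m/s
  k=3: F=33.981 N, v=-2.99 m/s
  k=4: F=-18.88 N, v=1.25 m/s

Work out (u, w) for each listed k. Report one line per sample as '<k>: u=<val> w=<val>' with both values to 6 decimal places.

k=0: b·v=2.17×1.024=2.222080; √(2b)=2.083267; u=(2.222080+(-21.47))/2.083267=-9.239297, w=(2.222080−(-21.47))/2.083267=11.372562
k=1: b·v=2.17×2.965=6.434050; √(2b)=2.083267; u=(6.434050+13.315)/2.083267=9.479847, w=(6.434050−13.315)/2.083267=-3.302962
k=2: b·v=2.17×0.897=1.946490; √(2b)=2.083267; u=(1.946490+(-6.328))/2.083267=-2.103192, w=(1.946490−(-6.328))/2.083267=3.971882
k=3: b·v=2.17×(-2.99)=-6.488300; √(2b)=2.083267; u=(-6.488300+33.981)/2.083267=13.196918, w=(-6.488300−33.981)/2.083267=-19.425886
k=4: b·v=2.17×1.25=2.712500; √(2b)=2.083267; u=(2.712500+(-18.88))/2.083267=-7.760648, w=(2.712500−(-18.88))/2.083267=10.364732

0: u=-9.239297 w=11.372562
1: u=9.479847 w=-3.302962
2: u=-2.103192 w=3.971882
3: u=13.196918 w=-19.425886
4: u=-7.760648 w=10.364732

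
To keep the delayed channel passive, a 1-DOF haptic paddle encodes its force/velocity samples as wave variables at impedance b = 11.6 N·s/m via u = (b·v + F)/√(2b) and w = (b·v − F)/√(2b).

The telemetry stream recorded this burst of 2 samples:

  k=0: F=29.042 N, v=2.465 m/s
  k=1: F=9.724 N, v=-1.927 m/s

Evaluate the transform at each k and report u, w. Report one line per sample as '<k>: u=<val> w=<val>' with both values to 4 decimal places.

0: u=11.9660 w=-0.0930
1: u=-2.6220 w=-6.6597

k=0: b·v=11.6×2.465=28.5940; √(2b)=4.8166; u=(28.5940+29.042)/4.8166=11.9660, w=(28.5940−29.042)/4.8166=-0.0930
k=1: b·v=11.6×(-1.927)=-22.3532; √(2b)=4.8166; u=(-22.3532+9.724)/4.8166=-2.6220, w=(-22.3532−9.724)/4.8166=-6.6597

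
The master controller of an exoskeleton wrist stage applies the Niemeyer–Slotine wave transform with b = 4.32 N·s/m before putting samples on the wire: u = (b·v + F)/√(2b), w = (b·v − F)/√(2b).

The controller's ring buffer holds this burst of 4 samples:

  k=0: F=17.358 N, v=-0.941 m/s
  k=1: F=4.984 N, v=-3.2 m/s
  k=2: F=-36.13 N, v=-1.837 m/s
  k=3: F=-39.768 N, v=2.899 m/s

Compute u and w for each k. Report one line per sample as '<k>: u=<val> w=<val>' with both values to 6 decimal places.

k=0: b·v=4.32×(-0.941)=-4.065120; √(2b)=2.939388; u=(-4.065120+17.358)/2.939388=4.522330, w=(-4.065120−17.358)/2.939388=-7.288293
k=1: b·v=4.32×(-3.2)=-13.824000; √(2b)=2.939388; u=(-13.824000+4.984)/2.939388=-3.007429, w=(-13.824000−4.984)/2.939388=-6.398612
k=2: b·v=4.32×(-1.837)=-7.935840; √(2b)=2.939388; u=(-7.935840+(-36.13))/2.939388=-14.991503, w=(-7.935840−(-36.13))/2.939388=9.591848
k=3: b·v=4.32×2.899=12.523680; √(2b)=2.939388; u=(12.523680+(-39.768))/2.939388=-9.268706, w=(12.523680−(-39.768))/2.939388=17.789991

0: u=4.522330 w=-7.288293
1: u=-3.007429 w=-6.398612
2: u=-14.991503 w=9.591848
3: u=-9.268706 w=17.789991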